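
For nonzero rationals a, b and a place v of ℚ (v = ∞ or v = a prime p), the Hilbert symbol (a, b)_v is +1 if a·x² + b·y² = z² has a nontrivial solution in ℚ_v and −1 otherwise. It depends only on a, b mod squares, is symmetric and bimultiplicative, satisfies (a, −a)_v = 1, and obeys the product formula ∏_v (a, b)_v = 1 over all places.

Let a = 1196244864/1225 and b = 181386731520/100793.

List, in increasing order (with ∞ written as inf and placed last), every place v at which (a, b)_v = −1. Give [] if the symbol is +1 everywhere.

[2, 29, 41, 43]

(a, b) ≡ (2076814, 231710) mod (ℚ^×)²; places V = {2, 3, 5, 7, 11, 17, 19, 29, 31, 41, 43, 47, ∞}.
(a,b)_∞: sgn(2076814)=+, sgn(231710)=+, so +1.
(a,b)_47: α=0, u≡6; β=1, v≡36 (mod 47); (6|47)=+1, (36|47)=+1; sign (−1)^0·+1^1·+1^0 = +1.
(a,b)_41: α=1, u≡17; β=0, v≡34 (mod 41); (17|41)=-1, (34|41)=-1; sign (−1)^0·-1^0·-1^1 = -1.
(a,b)_11: α=0, u≡3; β=-2, v≡2 (mod 11); (3|11)=+1, (2|11)=-1; sign (−1)^0·+1^-2·-1^0 = +1.
(a,b)_29: α=0, u≡12; β=1, v≡12 (mod 29); (12|29)=-1, (12|29)=-1; sign (−1)^0·-1^1·-1^0 = -1.
(a,b)_2: α=7, β=13; u≡7, v≡7 (mod 8); ε(u)ε(v)=1·1, αω(v)=7·0, βω(u)=13·0; sum ≡ 1  ⇒  -1.
(a,b)_43: α=1, u≡38; β=0, v≡37 (mod 43); (38|43)=+1, (37|43)=-1; sign (−1)^0·+1^0·-1^1 = -1.
(a,b)_7: α=-2, u≡6; β=-2, v≡6 (mod 7); (6|7)=-1, (6|7)=-1; sign (−1)^0·-1^-2·-1^-2 = +1.
(a,b)_31: α=1, u≡15; β=0, v≡20 (mod 31); (15|31)=-1, (20|31)=+1; sign (−1)^0·-1^0·+1^1 = +1.
(a,b)_17: α=0, u≡16; β=-1, v≡15 (mod 17); (16|17)=+1, (15|17)=+1; sign (−1)^0·+1^-1·+1^0 = +1.
(a,b)_3: α=2, u≡1; β=2, v≡2 (mod 3); (1|3)=+1, (2|3)=-1; sign (−1)^0·+1^2·-1^2 = +1.
(a,b)_5: α=-2, u≡1; β=1, v≡3 (mod 5); (1|5)=+1, (3|5)=-1; sign (−1)^0·+1^1·-1^-2 = +1.
(a,b)_19: α=1, u≡12; β=2, v≡5 (mod 19); (12|19)=-1, (5|19)=+1; sign (−1)^0·-1^2·+1^1 = +1.
|Ram(2076814, 231710)| = 4, even; anisotropic at {2, 29, 41, 43}.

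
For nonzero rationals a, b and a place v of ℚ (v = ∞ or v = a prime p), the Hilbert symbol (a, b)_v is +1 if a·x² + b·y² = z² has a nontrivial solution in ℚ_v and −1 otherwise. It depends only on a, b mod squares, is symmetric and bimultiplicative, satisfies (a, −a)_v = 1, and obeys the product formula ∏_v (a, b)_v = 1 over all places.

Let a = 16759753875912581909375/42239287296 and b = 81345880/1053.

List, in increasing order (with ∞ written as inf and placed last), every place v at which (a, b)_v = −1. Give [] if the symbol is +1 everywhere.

[2, 5]

(a, b) ≡ (2730, 910) mod (ℚ^×)²; places V = {2, 3, 5, 7, 11, 13, 19, 23, 37, 47, ∞}.
(a,b)_3: α=-3, u≡1; β=-4, v≡1 (mod 3); (1|3)=+1, (1|3)=+1; sign (−1)^0·+1^-4·+1^-3 = +1.
(a,b)_∞: sgn(2730)=+, sgn(910)=+, so +1.
(a,b)_13: α=1, u≡11; β=-1, v≡6 (mod 13); (11|13)=-1, (6|13)=-1; sign (−1)^0·-1^-1·-1^1 = +1.
(a,b)_47: α=2, u≡24; β=0, v≡1 (mod 47); (24|47)=+1, (1|47)=+1; sign (−1)^0·+1^0·+1^2 = +1.
(a,b)_2: α=-13, β=3; u≡5, v≡7 (mod 8); ε(u)ε(v)=0·1, αω(v)=-13·0, βω(u)=3·1; sum ≡ 1  ⇒  -1.
(a,b)_37: α=4, u≡23; β=0, v≡5 (mod 37); (23|37)=-1, (5|37)=-1; sign (−1)^0·-1^0·-1^4 = +1.
(a,b)_5: α=5, u≡1; β=1, v≡2 (mod 5); (1|5)=+1, (2|5)=-1; sign (−1)^0·+1^1·-1^5 = -1.
(a,b)_19: α=-2, u≡8; β=0, v≡5 (mod 19); (8|19)=-1, (5|19)=+1; sign (−1)^0·-1^0·+1^-2 = +1.
(a,b)_11: α=2, u≡2; β=2, v≡6 (mod 11); (2|11)=-1, (6|11)=-1; sign (−1)^0·-1^2·-1^2 = +1.
(a,b)_7: α=7, u≡5; β=5, v≡1 (mod 7); (5|7)=-1, (1|7)=+1; sign (−1)^1·-1^5·+1^7 = +1.
(a,b)_23: α=-2, u≡6; β=0, v≡12 (mod 23); (6|23)=+1, (12|23)=+1; sign (−1)^0·+1^0·+1^-2 = +1.
|Ram(2730, 910)| = 2, even; anisotropic at {2, 5}.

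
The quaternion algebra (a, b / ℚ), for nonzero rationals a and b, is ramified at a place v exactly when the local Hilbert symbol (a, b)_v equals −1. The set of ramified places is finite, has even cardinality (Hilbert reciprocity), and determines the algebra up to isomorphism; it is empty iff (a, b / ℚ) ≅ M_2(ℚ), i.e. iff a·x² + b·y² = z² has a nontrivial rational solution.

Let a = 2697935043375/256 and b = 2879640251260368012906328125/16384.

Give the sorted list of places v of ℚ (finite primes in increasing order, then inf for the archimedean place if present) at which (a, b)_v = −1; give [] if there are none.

(a, b) ≡ (49335, 32045) mod (ℚ^×)²; places V = {2, 3, 5, 11, 13, 17, 23, 29, ∞}.
(a,b)_17: α=2, u≡15; β=5, v≡8 (mod 17); (15|17)=+1, (8|17)=+1; sign (−1)^0·+1^5·+1^2 = +1.
(a,b)_2: α=-8, β=-14; u≡7, v≡5 (mod 8); ε(u)ε(v)=1·0, αω(v)=-8·1, βω(u)=-14·0; sum ≡ 0  ⇒  +1.
(a,b)_11: α=1, u≡2; β=2, v≡8 (mod 11); (2|11)=-1, (8|11)=-1; sign (−1)^0·-1^2·-1^1 = -1.
(a,b)_∞: sgn(49335)=+, sgn(32045)=+, so +1.
(a,b)_5: α=3, u≡2; β=7, v≡4 (mod 5); (2|5)=-1, (4|5)=+1; sign (−1)^0·-1^7·+1^3 = -1.
(a,b)_3: α=3, u≡2; β=2, v≡2 (mod 3); (2|3)=-1, (2|3)=-1; sign (−1)^0·-1^2·-1^3 = -1.
(a,b)_23: α=1, u≡12; β=2, v≡12 (mod 23); (12|23)=+1, (12|23)=+1; sign (−1)^0·+1^2·+1^1 = +1.
(a,b)_13: α=1, u≡1; β=3, v≡2 (mod 13); (1|13)=+1, (2|13)=-1; sign (−1)^0·+1^3·-1^1 = -1.
(a,b)_29: α=2, u≡9; β=5, v≡12 (mod 29); (9|29)=+1, (12|29)=-1; sign (−1)^0·+1^5·-1^2 = +1.
Ram(49335, 32045) = {3, 5, 11, 13}; no ℚ_3-point on the conic.

[3, 5, 11, 13]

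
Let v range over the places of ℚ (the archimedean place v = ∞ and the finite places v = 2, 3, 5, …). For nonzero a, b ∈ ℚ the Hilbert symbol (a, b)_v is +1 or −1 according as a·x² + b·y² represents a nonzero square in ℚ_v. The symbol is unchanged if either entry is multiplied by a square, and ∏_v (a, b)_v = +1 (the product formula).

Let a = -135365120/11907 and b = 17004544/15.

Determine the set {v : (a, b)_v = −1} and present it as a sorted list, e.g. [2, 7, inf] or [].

Mod squares: a ≡ -13110, b ≡ 690. Check v ∈ {∞, 2, 3, 5, 7, 11, 19, 23}.
v=7: a=7^-2·(≡1), b=7^0·(≡4) mod 7; (1|7)=+1, (4|7)=+1; (−1)^{-2·0·3}·(+1)^0·(+1)^-2 = +1.
v=19: a=19^1·(≡2), b=19^2·(≡4) mod 19; (2|19)=-1, (4|19)=+1; (−1)^{1·2·9}·(-1)^2·(+1)^1 = +1.
v=23: a=23^1·(≡22), b=23^1·(≡21) mod 23; (22|23)=-1, (21|23)=-1; (−1)^{1·1·11}·(-1)^1·(-1)^1 = -1.
v=3: a=3^-5·(≡1), b=3^-1·(≡2) mod 3; (1|3)=+1, (2|3)=-1; (−1)^{-5·-1·1}·(+1)^-1·(-1)^-5 = +1.
v=2: v_2(a)=9, v_2(b)=11; units ≡ 5, 1 (mod 8); ε·ε+αω+βω = 0·0+9·0+11·1 ≡ 1  ⇒  (a,b)_2 = -1.
v=11: a=11^2·(≡7), b=11^0·(≡10) mod 11; (7|11)=-1, (10|11)=-1; (−1)^{2·0·5}·(-1)^0·(-1)^2 = +1.
v=∞: -13110 < 0 and 690 > 0  ⇒  (a,b)_∞ = +1.
v=5: a=5^1·(≡3), b=5^-1·(≡3) mod 5; (3|5)=-1, (3|5)=-1; (−1)^{1·-1·2}·(-1)^-1·(-1)^1 = +1.
|Ram(-13110, 690)| = 2, even; anisotropic at {2, 23}.

[2, 23]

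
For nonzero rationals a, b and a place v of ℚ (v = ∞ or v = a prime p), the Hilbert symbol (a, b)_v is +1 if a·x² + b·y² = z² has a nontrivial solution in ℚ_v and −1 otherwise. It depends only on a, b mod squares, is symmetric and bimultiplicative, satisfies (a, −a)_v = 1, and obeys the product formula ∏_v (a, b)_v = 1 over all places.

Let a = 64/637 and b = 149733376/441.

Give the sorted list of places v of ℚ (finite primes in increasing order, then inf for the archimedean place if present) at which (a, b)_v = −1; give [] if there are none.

[19, 37]

(a, b) ≡ (13, 9139) mod (ℚ^×)²; places V = {2, 3, 7, 13, 19, 37, ∞}.
(a,b)_19: α=0, u≡14; β=1, v≡9 (mod 19); (14|19)=-1, (9|19)=+1; sign (−1)^0·-1^1·+1^0 = -1.
(a,b)_37: α=0, u≡8; β=1, v≡9 (mod 37); (8|37)=-1, (9|37)=+1; sign (−1)^0·-1^1·+1^0 = -1.
(a,b)_3: α=0, u≡1; β=-2, v≡1 (mod 3); (1|3)=+1, (1|3)=+1; sign (−1)^0·+1^-2·+1^0 = +1.
(a,b)_2: α=6, β=14; u≡5, v≡3 (mod 8); ε(u)ε(v)=0·1, αω(v)=6·1, βω(u)=14·1; sum ≡ 0  ⇒  +1.
(a,b)_∞: sgn(13)=+, sgn(9139)=+, so +1.
(a,b)_13: α=-1, u≡9; β=1, v≡9 (mod 13); (9|13)=+1, (9|13)=+1; sign (−1)^0·+1^1·+1^-1 = +1.
(a,b)_7: α=-2, u≡6; β=-2, v≡1 (mod 7); (6|7)=-1, (1|7)=+1; sign (−1)^0·-1^-2·+1^-2 = +1.
Ram(13, 9139) = {19, 37}; no ℚ_19-point on the conic.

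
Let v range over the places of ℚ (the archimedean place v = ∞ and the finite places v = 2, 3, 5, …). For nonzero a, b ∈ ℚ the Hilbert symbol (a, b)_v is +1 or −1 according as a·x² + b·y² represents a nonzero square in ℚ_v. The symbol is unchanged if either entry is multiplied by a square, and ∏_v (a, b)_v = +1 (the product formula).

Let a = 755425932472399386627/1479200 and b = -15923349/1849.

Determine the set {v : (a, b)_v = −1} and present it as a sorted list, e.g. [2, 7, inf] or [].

[23, 29]

Mod squares: a ≡ 27094, b ≡ -29. Check v ∈ {∞, 2, 3, 5, 11, 13, 19, 23, 29, 31, 37, 43}.
v=31: a=31^1·(≡30), b=31^0·(≡4) mod 31; (30|31)=-1, (4|31)=+1; (−1)^{1·0·15}·(-1)^0·(+1)^1 = +1.
v=2: v_2(a)=-5, v_2(b)=0; units ≡ 3, 3 (mod 8); ε·ε+αω+βω = 1·1+-5·1+0·1 ≡ 0  ⇒  (a,b)_2 = +1.
v=43: a=43^-2·(≡16), b=43^-2·(≡24) mod 43; (16|43)=+1, (24|43)=+1; (−1)^{-2·-2·21}·(+1)^-2·(+1)^-2 = +1.
v=37: a=37^2·(≡7), b=37^0·(≡29) mod 37; (7|37)=+1, (29|37)=-1; (−1)^{2·0·18}·(+1)^0·(-1)^2 = +1.
v=11: a=11^2·(≡9), b=11^0·(≡9) mod 11; (9|11)=+1, (9|11)=+1; (−1)^{2·0·5}·(+1)^0·(+1)^2 = +1.
v=3: a=3^8·(≡1), b=3^2·(≡1) mod 3; (1|3)=+1, (1|3)=+1; (−1)^{8·2·1}·(+1)^2·(+1)^8 = +1.
v=29: a=29^2·(≡17), b=29^1·(≡20) mod 29; (17|29)=-1, (20|29)=+1; (−1)^{2·1·14}·(-1)^1·(+1)^2 = -1.
v=19: a=19^3·(≡11), b=19^2·(≡11) mod 19; (11|19)=+1, (11|19)=+1; (−1)^{3·2·9}·(+1)^2·(+1)^3 = +1.
v=13: a=13^2·(≡8), b=13^2·(≡1) mod 13; (8|13)=-1, (1|13)=+1; (−1)^{2·2·6}·(-1)^2·(+1)^2 = +1.
v=23: a=23^1·(≡15), b=23^0·(≡14) mod 23; (15|23)=-1, (14|23)=-1; (−1)^{1·0·11}·(-1)^0·(-1)^1 = -1.
v=5: a=5^-2·(≡4), b=5^0·(≡4) mod 5; (4|5)=+1, (4|5)=+1; (−1)^{-2·0·2}·(+1)^0·(+1)^-2 = +1.
v=∞: 27094 > 0 and -29 < 0  ⇒  (a,b)_∞ = +1.
Ram(27094, -29) = {23, 29}; no ℚ_23-point on the conic.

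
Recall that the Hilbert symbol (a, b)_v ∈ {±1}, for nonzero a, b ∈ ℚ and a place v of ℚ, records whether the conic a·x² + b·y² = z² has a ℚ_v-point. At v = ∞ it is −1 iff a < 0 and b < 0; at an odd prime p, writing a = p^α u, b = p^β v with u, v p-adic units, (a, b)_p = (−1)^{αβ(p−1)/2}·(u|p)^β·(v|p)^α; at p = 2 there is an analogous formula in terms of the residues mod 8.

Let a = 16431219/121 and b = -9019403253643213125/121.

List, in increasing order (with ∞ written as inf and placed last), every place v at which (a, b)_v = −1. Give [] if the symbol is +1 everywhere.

(a, b) ≡ (37259, -1155029) mod (ℚ^×)²; places V = {2, 3, 5, 7, 11, 19, 31, 37, 53, ∞}.
(a,b)_2: α=0, β=0; u≡3, v≡3 (mod 8); ε(u)ε(v)=1·1, αω(v)=0·1, βω(u)=0·1; sum ≡ 1  ⇒  -1.
(a,b)_19: α=1, u≡5; β=3, v≡7 (mod 19); (5|19)=+1, (7|19)=+1; sign (−1)^1·+1^3·+1^1 = -1.
(a,b)_3: α=2, u≡2; β=2, v≡1 (mod 3); (2|3)=-1, (1|3)=+1; sign (−1)^0·-1^2·+1^2 = +1.
(a,b)_37: α=1, u≡5; β=3, v≡26 (mod 37); (5|37)=-1, (26|37)=+1; sign (−1)^0·-1^3·+1^1 = -1.
(a,b)_11: α=-2, u≡2; β=-2, v≡9 (mod 11); (2|11)=-1, (9|11)=+1; sign (−1)^0·-1^-2·+1^-2 = +1.
(a,b)_53: α=1, u≡30; β=3, v≡4 (mod 53); (30|53)=-1, (4|53)=+1; sign (−1)^0·-1^3·+1^1 = -1.
(a,b)_∞: sgn(37259)=+, sgn(-1155029)=−, so +1.
(a,b)_7: α=2, u≡5; β=0, v≡6 (mod 7); (5|7)=-1, (6|7)=-1; sign (−1)^0·-1^0·-1^2 = +1.
(a,b)_31: α=0, u≡7; β=1, v≡29 (mod 31); (7|31)=+1, (29|31)=-1; sign (−1)^0·+1^1·-1^0 = +1.
(a,b)_5: α=0, u≡4; β=4, v≡4 (mod 5); (4|5)=+1, (4|5)=+1; sign (−1)^0·+1^4·+1^0 = +1.
(37259, -1155029 / ℚ) ramifies at {2, 19, 37, 53}: a division algebra.

[2, 19, 37, 53]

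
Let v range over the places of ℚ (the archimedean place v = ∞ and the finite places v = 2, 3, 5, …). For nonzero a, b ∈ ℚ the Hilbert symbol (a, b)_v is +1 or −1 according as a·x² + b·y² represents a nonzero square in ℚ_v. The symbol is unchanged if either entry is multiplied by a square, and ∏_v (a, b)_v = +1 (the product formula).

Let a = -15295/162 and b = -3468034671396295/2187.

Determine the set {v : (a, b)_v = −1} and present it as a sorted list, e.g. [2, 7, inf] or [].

(a, b) ≡ (-30590, -285285) mod (ℚ^×)²; places V = {2, 3, 5, 7, 11, 13, 19, 23, ∞}.
(a,b)_3: α=-4, u≡1; β=-7, v≡2 (mod 3); (1|3)=+1, (2|3)=-1; sign (−1)^0·+1^-7·-1^-4 = +1.
(a,b)_∞: sgn(-30590)=−, sgn(-285285)=−, so -1.
(a,b)_5: α=1, u≡3; β=1, v≡3 (mod 5); (3|5)=-1, (3|5)=-1; sign (−1)^0·-1^1·-1^1 = +1.
(a,b)_2: α=-1, β=0; u≡1, v≡3 (mod 8); ε(u)ε(v)=0·1, αω(v)=-1·1, βω(u)=0·0; sum ≡ 1  ⇒  -1.
(a,b)_7: α=1, u≡6; β=1, v≡5 (mod 7); (6|7)=-1, (5|7)=-1; sign (−1)^1·-1^1·-1^1 = -1.
(a,b)_23: α=1, u≡2; β=4, v≡15 (mod 23); (2|23)=+1, (15|23)=-1; sign (−1)^0·+1^4·-1^1 = -1.
(a,b)_13: α=0, u≡1; β=1, v≡10 (mod 13); (1|13)=+1, (10|13)=+1; sign (−1)^0·+1^1·+1^0 = +1.
(a,b)_11: α=0, u≡9; β=1, v≡9 (mod 11); (9|11)=+1, (9|11)=+1; sign (−1)^0·+1^1·+1^0 = +1.
(a,b)_19: α=1, u≡5; β=5, v≡2 (mod 19); (5|19)=+1, (2|19)=-1; sign (−1)^1·+1^5·-1^1 = +1.
Ram(-30590, -285285) = {2, 7, 23, ∞}; no ℚ_2-point on the conic.

[2, 7, 23, inf]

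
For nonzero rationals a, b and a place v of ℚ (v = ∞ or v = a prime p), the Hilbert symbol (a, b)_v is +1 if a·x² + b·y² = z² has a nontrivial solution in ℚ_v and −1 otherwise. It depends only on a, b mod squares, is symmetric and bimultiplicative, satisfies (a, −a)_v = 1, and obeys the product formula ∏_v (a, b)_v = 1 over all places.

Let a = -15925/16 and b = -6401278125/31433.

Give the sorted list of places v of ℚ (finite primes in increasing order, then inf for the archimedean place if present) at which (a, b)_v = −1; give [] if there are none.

[2, 5, 13, inf]

Mod squares: a ≡ -13, b ≡ -17765. Check v ∈ {∞, 2, 3, 5, 7, 11, 13, 17, 19, 43}.
v=19: a=19^0·(≡1), b=19^1·(≡18) mod 19; (1|19)=+1, (18|19)=-1; (−1)^{0·1·9}·(+1)^1·(-1)^0 = +1.
v=11: a=11^0·(≡5), b=11^3·(≡2) mod 11; (5|11)=+1, (2|11)=-1; (−1)^{0·3·5}·(+1)^3·(-1)^0 = +1.
v=7: a=7^2·(≡2), b=7^0·(≡1) mod 7; (2|7)=+1, (1|7)=+1; (−1)^{2·0·3}·(+1)^0·(+1)^2 = +1.
v=∞: -13 < 0 and -17765 < 0  ⇒  (a,b)_∞ = -1.
v=43: a=43^0·(≡34), b=43^-2·(≡30) mod 43; (34|43)=-1, (30|43)=-1; (−1)^{0·-2·21}·(-1)^-2·(-1)^0 = +1.
v=17: a=17^0·(≡13), b=17^-1·(≡13) mod 17; (13|17)=+1, (13|17)=+1; (−1)^{0·-1·8}·(+1)^-1·(+1)^0 = +1.
v=2: v_2(a)=-4, v_2(b)=0; units ≡ 3, 3 (mod 8); ε·ε+αω+βω = 1·1+-4·1+0·1 ≡ 1  ⇒  (a,b)_2 = -1.
v=13: a=13^1·(≡12), b=13^0·(≡8) mod 13; (12|13)=+1, (8|13)=-1; (−1)^{1·0·6}·(+1)^0·(-1)^1 = -1.
v=5: a=5^2·(≡3), b=5^5·(≡2) mod 5; (3|5)=-1, (2|5)=-1; (−1)^{2·5·2}·(-1)^5·(-1)^2 = -1.
v=3: a=3^0·(≡2), b=3^4·(≡1) mod 3; (2|3)=-1, (1|3)=+1; (−1)^{0·4·1}·(-1)^4·(+1)^0 = +1.
|Ram(-13, -17765)| = 4, even; anisotropic at {2, 5, 13, ∞}.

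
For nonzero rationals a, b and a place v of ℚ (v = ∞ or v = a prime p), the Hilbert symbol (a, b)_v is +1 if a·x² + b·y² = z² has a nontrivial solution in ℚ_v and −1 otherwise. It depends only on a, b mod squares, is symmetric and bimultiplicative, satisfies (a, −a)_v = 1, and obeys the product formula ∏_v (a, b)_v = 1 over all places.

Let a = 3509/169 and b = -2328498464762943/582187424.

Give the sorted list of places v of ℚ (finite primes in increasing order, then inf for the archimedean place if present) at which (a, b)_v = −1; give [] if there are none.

[2, 19, 37, 41]

Mod squares: a ≡ 29, b ≡ -749398. Check v ∈ {∞, 2, 3, 7, 11, 13, 19, 29, 37, 41}.
v=19: a=19^0·(≡3), b=19^1·(≡3) mod 19; (3|19)=-1, (3|19)=-1; (−1)^{0·1·9}·(-1)^1·(-1)^0 = -1.
v=37: a=37^0·(≡5), b=37^1·(≡15) mod 37; (5|37)=-1, (15|37)=-1; (−1)^{0·1·18}·(-1)^1·(-1)^0 = -1.
v=11: a=11^2·(≡10), b=11^4·(≡7) mod 11; (10|11)=-1, (7|11)=-1; (−1)^{2·4·5}·(-1)^4·(-1)^2 = +1.
v=13: a=13^-2·(≡12), b=13^-5·(≡1) mod 13; (12|13)=+1, (1|13)=+1; (−1)^{-2·-5·6}·(+1)^-5·(+1)^-2 = +1.
v=7: a=7^0·(≡2), b=7^-2·(≡1) mod 7; (2|7)=+1, (1|7)=+1; (−1)^{0·-2·3}·(+1)^-2·(+1)^0 = +1.
v=∞: 29 > 0 and -749398 < 0  ⇒  (a,b)_∞ = +1.
v=41: a=41^0·(≡13), b=41^1·(≡25) mod 41; (13|41)=-1, (25|41)=+1; (−1)^{0·1·20}·(-1)^1·(+1)^0 = -1.
v=2: v_2(a)=0, v_2(b)=-5; units ≡ 5, 5 (mod 8); ε·ε+αω+βω = 0·0+0·1+-5·1 ≡ 1  ⇒  (a,b)_2 = -1.
v=3: a=3^0·(≡2), b=3^8·(≡2) mod 3; (2|3)=-1, (2|3)=-1; (−1)^{0·8·1}·(-1)^8·(-1)^0 = +1.
v=29: a=29^1·(≡28), b=29^2·(≡22) mod 29; (28|29)=+1, (22|29)=+1; (−1)^{1·2·14}·(+1)^2·(+1)^1 = +1.
(29, -749398 / ℚ) ramifies at {2, 19, 37, 41}: a division algebra.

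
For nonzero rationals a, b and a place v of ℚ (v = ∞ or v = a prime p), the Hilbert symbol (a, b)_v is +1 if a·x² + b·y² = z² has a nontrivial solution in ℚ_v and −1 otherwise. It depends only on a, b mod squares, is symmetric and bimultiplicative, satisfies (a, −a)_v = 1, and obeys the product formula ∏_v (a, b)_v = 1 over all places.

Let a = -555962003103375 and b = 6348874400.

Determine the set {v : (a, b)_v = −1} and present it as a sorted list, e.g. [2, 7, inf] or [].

Mod squares: a ≡ -5735, b ≡ 11594. Check v ∈ {∞, 2, 3, 5, 11, 17, 31, 37}.
v=2: v_2(a)=0, v_2(b)=5; units ≡ 1, 5 (mod 8); ε·ε+αω+βω = 0·0+0·1+5·0 ≡ 0  ⇒  (a,b)_2 = +1.
v=37: a=37^3·(≡21), b=37^2·(≡20) mod 37; (21|37)=+1, (20|37)=-1; (−1)^{3·2·18}·(+1)^2·(-1)^3 = -1.
v=11: a=11^2·(≡6), b=11^1·(≡4) mod 11; (6|11)=-1, (4|11)=+1; (−1)^{2·1·5}·(-1)^1·(+1)^2 = -1.
v=17: a=17^2·(≡5), b=17^1·(≡9) mod 17; (5|17)=-1, (9|17)=+1; (−1)^{2·1·8}·(-1)^1·(+1)^2 = -1.
v=∞: -5735 < 0 and 11594 > 0  ⇒  (a,b)_∞ = +1.
v=3: a=3^4·(≡1), b=3^0·(≡2) mod 3; (1|3)=+1, (2|3)=-1; (−1)^{4·0·1}·(+1)^0·(-1)^4 = +1.
v=31: a=31^1·(≡19), b=31^1·(≡1) mod 31; (19|31)=+1, (1|31)=+1; (−1)^{1·1·15}·(+1)^1·(+1)^1 = -1.
v=5: a=5^3·(≡3), b=5^2·(≡1) mod 5; (3|5)=-1, (1|5)=+1; (−1)^{3·2·2}·(-1)^2·(+1)^3 = +1.
(-5735, 11594 / ℚ) ramifies at {11, 17, 31, 37}: a division algebra.

[11, 17, 31, 37]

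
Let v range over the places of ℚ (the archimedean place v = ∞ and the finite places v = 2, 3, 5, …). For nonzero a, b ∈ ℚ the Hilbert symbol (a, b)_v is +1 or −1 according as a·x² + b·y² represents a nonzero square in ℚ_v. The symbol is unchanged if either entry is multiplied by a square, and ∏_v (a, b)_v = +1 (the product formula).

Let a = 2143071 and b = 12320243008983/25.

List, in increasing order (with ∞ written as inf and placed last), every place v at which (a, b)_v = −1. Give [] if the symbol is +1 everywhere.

Mod squares: a ≡ 238119, b ≡ 7. Check v ∈ {∞, 2, 3, 5, 7, 13, 17, 23, 29}.
v=13: a=13^0·(≡8), b=13^2·(≡6) mod 13; (8|13)=-1, (6|13)=-1; (−1)^{0·2·6}·(-1)^2·(-1)^0 = +1.
v=17: a=17^1·(≡8), b=17^2·(≡5) mod 17; (8|17)=+1, (5|17)=-1; (−1)^{1·2·8}·(+1)^2·(-1)^1 = -1.
v=23: a=23^1·(≡4), b=23^2·(≡20) mod 23; (4|23)=+1, (20|23)=-1; (−1)^{1·2·11}·(+1)^2·(-1)^1 = -1.
v=7: a=7^1·(≡1), b=7^1·(≡1) mod 7; (1|7)=+1, (1|7)=+1; (−1)^{1·1·3}·(+1)^1·(+1)^1 = -1.
v=5: a=5^0·(≡1), b=5^-2·(≡3) mod 5; (1|5)=+1, (3|5)=-1; (−1)^{0·-2·2}·(+1)^-2·(-1)^0 = +1.
v=29: a=29^1·(≡7), b=29^2·(≡5) mod 29; (7|29)=+1, (5|29)=+1; (−1)^{1·2·14}·(+1)^2·(+1)^1 = +1.
v=3: a=3^3·(≡2), b=3^4·(≡1) mod 3; (2|3)=-1, (1|3)=+1; (−1)^{3·4·1}·(-1)^4·(+1)^3 = +1.
v=2: v_2(a)=0, v_2(b)=0; units ≡ 7, 7 (mod 8); ε·ε+αω+βω = 1·1+0·0+0·0 ≡ 1  ⇒  (a,b)_2 = -1.
v=∞: 238119 > 0 and 7 > 0  ⇒  (a,b)_∞ = +1.
Ram(238119, 7) = {2, 7, 17, 23}; no ℚ_2-point on the conic.

[2, 7, 17, 23]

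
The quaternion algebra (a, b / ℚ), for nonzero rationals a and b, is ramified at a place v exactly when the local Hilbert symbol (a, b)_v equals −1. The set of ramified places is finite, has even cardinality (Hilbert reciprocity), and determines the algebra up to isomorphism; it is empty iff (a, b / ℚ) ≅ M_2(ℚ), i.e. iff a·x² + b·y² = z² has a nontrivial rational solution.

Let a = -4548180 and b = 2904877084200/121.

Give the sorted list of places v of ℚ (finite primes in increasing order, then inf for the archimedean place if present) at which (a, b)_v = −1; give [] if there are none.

(a, b) ≡ (-23205, 42) mod (ℚ^×)²; places V = {2, 3, 5, 7, 11, 13, 17, ∞}.
(a,b)_7: α=3, u≡5; β=3, v≡3 (mod 7); (5|7)=-1, (3|7)=-1; sign (−1)^1·-1^3·-1^3 = -1.
(a,b)_13: α=1, u≡9; β=2, v≡3 (mod 13); (9|13)=+1, (3|13)=+1; sign (−1)^0·+1^2·+1^1 = +1.
(a,b)_3: α=1, u≡2; β=1, v≡2 (mod 3); (2|3)=-1, (2|3)=-1; sign (−1)^1·-1^1·-1^1 = -1.
(a,b)_11: α=0, u≡1; β=-2, v≡3 (mod 11); (1|11)=+1, (3|11)=+1; sign (−1)^0·+1^-2·+1^0 = +1.
(a,b)_17: α=1, u≡6; β=4, v≡1 (mod 17); (6|17)=-1, (1|17)=+1; sign (−1)^0·-1^4·+1^1 = +1.
(a,b)_2: α=2, β=3; u≡3, v≡5 (mod 8); ε(u)ε(v)=1·0, αω(v)=2·1, βω(u)=3·1; sum ≡ 1  ⇒  -1.
(a,b)_5: α=1, u≡4; β=2, v≡3 (mod 5); (4|5)=+1, (3|5)=-1; sign (−1)^0·+1^2·-1^1 = -1.
(a,b)_∞: sgn(-23205)=−, sgn(42)=+, so +1.
(-23205, 42 / ℚ) ramifies at {2, 3, 5, 7}: a division algebra.

[2, 3, 5, 7]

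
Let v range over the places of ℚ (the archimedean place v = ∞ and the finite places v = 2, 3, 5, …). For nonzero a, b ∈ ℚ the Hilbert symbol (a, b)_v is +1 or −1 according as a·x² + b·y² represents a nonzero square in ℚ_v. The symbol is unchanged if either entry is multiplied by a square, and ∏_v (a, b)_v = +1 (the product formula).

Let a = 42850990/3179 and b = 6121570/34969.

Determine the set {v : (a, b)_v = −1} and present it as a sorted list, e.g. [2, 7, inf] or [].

[2, 5]

(a, b) ≡ (10010, 130) mod (ℚ^×)²; places V = {2, 5, 7, 11, 13, 17, 31, ∞}.
(a,b)_13: α=1, u≡4; β=1, v≡9 (mod 13); (4|13)=+1, (9|13)=+1; sign (−1)^0·+1^1·+1^1 = +1.
(a,b)_31: α=2, u≡8; β=2, v≡15 (mod 31); (8|31)=+1, (15|31)=-1; sign (−1)^0·+1^2·-1^2 = +1.
(a,b)_2: α=1, β=1; u≡5, v≡1 (mod 8); ε(u)ε(v)=0·0, αω(v)=1·0, βω(u)=1·1; sum ≡ 1  ⇒  -1.
(a,b)_∞: sgn(10010)=+, sgn(130)=+, so +1.
(a,b)_5: α=1, u≡2; β=1, v≡1 (mod 5); (2|5)=-1, (1|5)=+1; sign (−1)^0·-1^1·+1^1 = -1.
(a,b)_7: α=3, u≡1; β=2, v≡2 (mod 7); (1|7)=+1, (2|7)=+1; sign (−1)^0·+1^2·+1^3 = +1.
(a,b)_17: α=-2, u≡10; β=-2, v≡3 (mod 17); (10|17)=-1, (3|17)=-1; sign (−1)^0·-1^-2·-1^-2 = +1.
(a,b)_11: α=-1, u≡2; β=-2, v≡5 (mod 11); (2|11)=-1, (5|11)=+1; sign (−1)^0·-1^-2·+1^-1 = +1.
|Ram(10010, 130)| = 2, even; anisotropic at {2, 5}.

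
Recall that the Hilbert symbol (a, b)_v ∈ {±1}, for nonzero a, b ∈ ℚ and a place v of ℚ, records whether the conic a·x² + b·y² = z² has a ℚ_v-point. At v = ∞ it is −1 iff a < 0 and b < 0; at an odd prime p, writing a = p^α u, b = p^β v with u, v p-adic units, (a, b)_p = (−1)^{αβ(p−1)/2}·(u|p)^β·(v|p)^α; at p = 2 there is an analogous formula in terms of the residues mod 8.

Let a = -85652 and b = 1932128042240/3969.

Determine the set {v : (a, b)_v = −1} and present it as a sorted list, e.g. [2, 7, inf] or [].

(a, b) ≡ (-437, 90365) mod (ℚ^×)²; places V = {2, 3, 5, 7, 11, 17, 19, 23, 31, 53, ∞}.
(a,b)_7: α=2, u≡2; β=-2, v≡1 (mod 7); (2|7)=+1, (1|7)=+1; sign (−1)^0·+1^-2·+1^2 = +1.
(a,b)_∞: sgn(-437)=−, sgn(90365)=+, so +1.
(a,b)_17: α=0, u≡11; β=4, v≡14 (mod 17); (11|17)=-1, (14|17)=-1; sign (−1)^0·-1^4·-1^0 = +1.
(a,b)_5: α=0, u≡3; β=1, v≡2 (mod 5); (3|5)=-1, (2|5)=-1; sign (−1)^0·-1^1·-1^0 = -1.
(a,b)_23: α=1, u≡2; β=0, v≡14 (mod 23); (2|23)=+1, (14|23)=-1; sign (−1)^0·+1^0·-1^1 = -1.
(a,b)_19: α=1, u≡14; β=0, v≡4 (mod 19); (14|19)=-1, (4|19)=+1; sign (−1)^0·-1^0·+1^1 = +1.
(a,b)_2: α=2, β=8; u≡3, v≡5 (mod 8); ε(u)ε(v)=1·0, αω(v)=2·1, βω(u)=8·1; sum ≡ 0  ⇒  +1.
(a,b)_31: α=0, u≡1; β=1, v≡25 (mod 31); (1|31)=+1, (25|31)=+1; sign (−1)^0·+1^1·+1^0 = +1.
(a,b)_3: α=0, u≡1; β=-4, v≡2 (mod 3); (1|3)=+1, (2|3)=-1; sign (−1)^0·+1^-4·-1^0 = +1.
(a,b)_53: α=0, u≡49; β=1, v≡38 (mod 53); (49|53)=+1, (38|53)=+1; sign (−1)^0·+1^1·+1^0 = +1.
(a,b)_11: α=0, u≡5; β=1, v≡5 (mod 11); (5|11)=+1, (5|11)=+1; sign (−1)^0·+1^1·+1^0 = +1.
|Ram(-437, 90365)| = 2, even; anisotropic at {5, 23}.

[5, 23]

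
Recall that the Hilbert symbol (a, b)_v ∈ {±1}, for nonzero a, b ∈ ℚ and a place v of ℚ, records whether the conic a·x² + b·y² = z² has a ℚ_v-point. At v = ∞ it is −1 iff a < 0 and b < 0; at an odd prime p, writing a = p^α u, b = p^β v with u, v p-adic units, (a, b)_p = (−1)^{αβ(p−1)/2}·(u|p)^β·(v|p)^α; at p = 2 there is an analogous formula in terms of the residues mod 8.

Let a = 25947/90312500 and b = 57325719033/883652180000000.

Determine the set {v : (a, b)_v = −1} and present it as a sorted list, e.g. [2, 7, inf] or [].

(a, b) ≡ (15, 285) mod (ℚ^×)²; places V = {2, 3, 5, 11, 17, 19, 23, 31, ∞}.
(a,b)_17: α=-2, u≡15; β=-4, v≡9 (mod 17); (15|17)=+1, (9|17)=+1; sign (−1)^0·+1^-4·+1^-2 = +1.
(a,b)_31: α=2, u≡13; β=4, v≡21 (mod 31); (13|31)=-1, (21|31)=-1; sign (−1)^0·-1^4·-1^2 = +1.
(a,b)_23: α=0, u≡21; β=-2, v≡9 (mod 23); (21|23)=-1, (9|23)=+1; sign (−1)^0·-1^-2·+1^0 = +1.
(a,b)_19: α=0, u≡14; β=1, v≡3 (mod 19); (14|19)=-1, (3|19)=-1; sign (−1)^0·-1^1·-1^0 = -1.
(a,b)_2: α=-2, β=-8; u≡7, v≡5 (mod 8); ε(u)ε(v)=1·0, αω(v)=-2·1, βω(u)=-8·0; sum ≡ 0  ⇒  +1.
(a,b)_5: α=-7, u≡2; β=-7, v≡2 (mod 5); (2|5)=-1, (2|5)=-1; sign (−1)^0·-1^-7·-1^-7 = +1.
(a,b)_∞: sgn(15)=+, sgn(285)=+, so +1.
(a,b)_11: α=0, u≡3; β=2, v≡6 (mod 11); (3|11)=+1, (6|11)=-1; sign (−1)^0·+1^2·-1^0 = +1.
(a,b)_3: α=3, u≡2; β=3, v≡2 (mod 3); (2|3)=-1, (2|3)=-1; sign (−1)^1·-1^3·-1^3 = -1.
|Ram(15, 285)| = 2, even; anisotropic at {3, 19}.

[3, 19]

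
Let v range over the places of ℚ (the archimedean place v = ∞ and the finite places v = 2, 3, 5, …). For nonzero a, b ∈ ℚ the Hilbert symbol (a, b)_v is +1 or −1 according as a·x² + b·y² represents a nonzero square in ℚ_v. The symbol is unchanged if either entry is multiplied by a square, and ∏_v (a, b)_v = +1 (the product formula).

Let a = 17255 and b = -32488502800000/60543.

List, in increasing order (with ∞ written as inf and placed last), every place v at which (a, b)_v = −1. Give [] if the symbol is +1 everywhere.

[5, 19, 23, 29]

(a, b) ≡ (17255, -6760390) mod (ℚ^×)²; places V = {2, 3, 5, 7, 13, 17, 19, 23, 29, 31, ∞}.
(a,b)_7: α=1, u≡1; β=-1, v≡3 (mod 7); (1|7)=+1, (3|7)=-1; sign (−1)^1·+1^-1·-1^1 = +1.
(a,b)_13: α=0, u≡4; β=1, v≡10 (mod 13); (4|13)=+1, (10|13)=+1; sign (−1)^0·+1^1·+1^0 = +1.
(a,b)_19: α=0, u≡3; β=1, v≡3 (mod 19); (3|19)=-1, (3|19)=-1; sign (−1)^0·-1^1·-1^0 = -1.
(a,b)_3: α=0, u≡2; β=-2, v≡2 (mod 3); (2|3)=-1, (2|3)=-1; sign (−1)^0·-1^-2·-1^0 = +1.
(a,b)_31: α=0, u≡19; β=-2, v≡5 (mod 31); (19|31)=+1, (5|31)=+1; sign (−1)^0·+1^-2·+1^0 = +1.
(a,b)_∞: sgn(17255)=+, sgn(-6760390)=−, so +1.
(a,b)_23: α=0, u≡5; β=1, v≡15 (mod 23); (5|23)=-1, (15|23)=-1; sign (−1)^0·-1^1·-1^0 = -1.
(a,b)_17: α=1, u≡12; β=1, v≡6 (mod 17); (12|17)=-1, (6|17)=-1; sign (−1)^0·-1^1·-1^1 = +1.
(a,b)_2: α=0, β=7; u≡7, v≡5 (mod 8); ε(u)ε(v)=1·0, αω(v)=0·1, βω(u)=7·0; sum ≡ 0  ⇒  +1.
(a,b)_29: α=1, u≡15; β=2, v≡12 (mod 29); (15|29)=-1, (12|29)=-1; sign (−1)^0·-1^2·-1^1 = -1.
(a,b)_5: α=1, u≡1; β=5, v≡3 (mod 5); (1|5)=+1, (3|5)=-1; sign (−1)^0·+1^5·-1^1 = -1.
(17255, -6760390 / ℚ) ramifies at {5, 19, 23, 29}: a division algebra.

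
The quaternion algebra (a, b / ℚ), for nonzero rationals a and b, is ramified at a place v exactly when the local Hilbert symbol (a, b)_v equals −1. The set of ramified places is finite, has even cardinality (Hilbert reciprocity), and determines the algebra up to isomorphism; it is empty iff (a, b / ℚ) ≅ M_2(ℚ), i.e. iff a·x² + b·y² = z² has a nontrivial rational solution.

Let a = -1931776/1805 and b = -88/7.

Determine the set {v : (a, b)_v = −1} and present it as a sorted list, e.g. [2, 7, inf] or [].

Mod squares: a ≡ -770, b ≡ -154. Check v ∈ {∞, 2, 5, 7, 11, 19}.
v=∞: -770 < 0 and -154 < 0  ⇒  (a,b)_∞ = -1.
v=7: a=7^3·(≡4), b=7^-1·(≡3) mod 7; (4|7)=+1, (3|7)=-1; (−1)^{3·-1·3}·(+1)^-1·(-1)^3 = +1.
v=11: a=11^1·(≡10), b=11^1·(≡2) mod 11; (10|11)=-1, (2|11)=-1; (−1)^{1·1·5}·(-1)^1·(-1)^1 = -1.
v=19: a=19^-2·(≡6), b=19^0·(≡1) mod 19; (6|19)=+1, (1|19)=+1; (−1)^{-2·0·9}·(+1)^0·(+1)^-2 = +1.
v=5: a=5^-1·(≡4), b=5^0·(≡1) mod 5; (4|5)=+1, (1|5)=+1; (−1)^{-1·0·2}·(+1)^0·(+1)^-1 = +1.
v=2: v_2(a)=9, v_2(b)=3; units ≡ 7, 3 (mod 8); ε·ε+αω+βω = 1·1+9·1+3·0 ≡ 0  ⇒  (a,b)_2 = +1.
(-770, -154 / ℚ) ramifies at {11, ∞}: a division algebra.

[11, inf]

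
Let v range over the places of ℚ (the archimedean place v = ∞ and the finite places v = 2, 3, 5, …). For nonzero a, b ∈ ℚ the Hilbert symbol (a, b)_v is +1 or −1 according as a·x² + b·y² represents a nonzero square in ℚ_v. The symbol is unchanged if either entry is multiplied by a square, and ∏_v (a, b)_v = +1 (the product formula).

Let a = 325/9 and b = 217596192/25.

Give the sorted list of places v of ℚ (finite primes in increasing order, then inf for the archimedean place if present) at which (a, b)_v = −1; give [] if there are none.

[2, 11, 13, 31]

(a, b) ≡ (13, 47058) mod (ℚ^×)²; places V = {2, 3, 5, 11, 13, 17, 23, 31, ∞}.
(a,b)_31: α=0, u≡12; β=1, v≡6 (mod 31); (12|31)=-1, (6|31)=-1; sign (−1)^0·-1^1·-1^0 = -1.
(a,b)_5: α=2, u≡2; β=-2, v≡2 (mod 5); (2|5)=-1, (2|5)=-1; sign (−1)^0·-1^-2·-1^2 = +1.
(a,b)_11: α=0, u≡8; β=1, v≡6 (mod 11); (8|11)=-1, (6|11)=-1; sign (−1)^0·-1^1·-1^0 = -1.
(a,b)_∞: sgn(13)=+, sgn(47058)=+, so +1.
(a,b)_17: α=0, u≡4; β=2, v≡4 (mod 17); (4|17)=+1, (4|17)=+1; sign (−1)^0·+1^2·+1^0 = +1.
(a,b)_2: α=0, β=5; u≡5, v≡1 (mod 8); ε(u)ε(v)=0·0, αω(v)=0·0, βω(u)=5·1; sum ≡ 1  ⇒  -1.
(a,b)_13: α=1, u≡10; β=0, v≡5 (mod 13); (10|13)=+1, (5|13)=-1; sign (−1)^0·+1^0·-1^1 = -1.
(a,b)_3: α=-2, u≡1; β=1, v≡2 (mod 3); (1|3)=+1, (2|3)=-1; sign (−1)^0·+1^1·-1^-2 = +1.
(a,b)_23: α=0, u≡8; β=1, v≡11 (mod 23); (8|23)=+1, (11|23)=-1; sign (−1)^0·+1^1·-1^0 = +1.
|Ram(13, 47058)| = 4, even; anisotropic at {2, 11, 13, 31}.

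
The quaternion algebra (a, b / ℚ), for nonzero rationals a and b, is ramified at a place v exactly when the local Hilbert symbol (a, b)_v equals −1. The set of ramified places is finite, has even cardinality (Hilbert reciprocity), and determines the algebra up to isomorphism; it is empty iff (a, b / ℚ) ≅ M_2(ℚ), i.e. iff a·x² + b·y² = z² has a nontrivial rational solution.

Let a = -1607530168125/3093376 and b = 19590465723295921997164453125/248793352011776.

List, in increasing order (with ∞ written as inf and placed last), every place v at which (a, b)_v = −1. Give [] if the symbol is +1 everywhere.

[2, 3, 11, 13]

(a, b) ≡ (-6006, 546) mod (ℚ^×)²; places V = {2, 3, 5, 7, 11, 13, 17, 19, 31, ∞}.
(a,b)_5: α=4, u≡1; β=8, v≡1 (mod 5); (1|5)=+1, (1|5)=+1; sign (−1)^0·+1^8·+1^4 = +1.
(a,b)_∞: sgn(-6006)=−, sgn(546)=+, so +1.
(a,b)_13: α=-3, u≡7; β=-7, v≡10 (mod 13); (7|13)=-1, (10|13)=+1; sign (−1)^0·-1^-7·+1^-3 = -1.
(a,b)_19: α=0, u≡4; β=2, v≡10 (mod 19); (4|19)=+1, (10|19)=-1; sign (−1)^0·+1^2·-1^0 = +1.
(a,b)_2: α=-7, β=-15; u≡5, v≡1 (mod 8); ε(u)ε(v)=0·0, αω(v)=-7·0, βω(u)=-15·1; sum ≡ 1  ⇒  -1.
(a,b)_7: α=3, u≡6; β=7, v≡1 (mod 7); (6|7)=-1, (1|7)=+1; sign (−1)^1·-1^7·+1^3 = +1.
(a,b)_11: α=-1, u≡9; β=-2, v≡2 (mod 11); (9|11)=+1, (2|11)=-1; sign (−1)^0·+1^-2·-1^-1 = -1.
(a,b)_17: α=2, u≡12; β=4, v≡1 (mod 17); (12|17)=-1, (1|17)=+1; sign (−1)^0·-1^4·+1^2 = +1.
(a,b)_31: α=2, u≡9; β=4, v≡16 (mod 31); (9|31)=+1, (16|31)=+1; sign (−1)^0·+1^4·+1^2 = +1.
(a,b)_3: α=3, u≡2; β=7, v≡2 (mod 3); (2|3)=-1, (2|3)=-1; sign (−1)^1·-1^7·-1^3 = -1.
(-6006, 546 / ℚ) ramifies at {2, 3, 11, 13}: a division algebra.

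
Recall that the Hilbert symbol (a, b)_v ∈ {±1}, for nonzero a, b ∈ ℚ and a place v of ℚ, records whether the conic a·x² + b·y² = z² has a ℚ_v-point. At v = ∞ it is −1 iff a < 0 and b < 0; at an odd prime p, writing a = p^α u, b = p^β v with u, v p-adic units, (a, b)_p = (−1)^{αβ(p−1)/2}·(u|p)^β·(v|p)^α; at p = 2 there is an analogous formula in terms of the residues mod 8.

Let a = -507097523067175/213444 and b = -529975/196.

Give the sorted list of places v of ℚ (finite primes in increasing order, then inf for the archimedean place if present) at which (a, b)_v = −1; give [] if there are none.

Mod squares: a ≡ -20162743, b ≡ -21199. Check v ∈ {∞, 2, 3, 5, 7, 11, 17, 19, 23, 29, 37, 43, 59}.
v=2: v_2(a)=-2, v_2(b)=-2; units ≡ 1, 1 (mod 8); ε·ε+αω+βω = 0·0+-2·0+-2·0 ≡ 0  ⇒  (a,b)_2 = +1.
v=∞: -20162743 < 0 and -21199 < 0  ⇒  (a,b)_∞ = -1.
v=17: a=17^2·(≡3), b=17^1·(≡6) mod 17; (3|17)=-1, (6|17)=-1; (−1)^{2·1·8}·(-1)^1·(-1)^2 = -1.
v=43: a=43^1·(≡25), b=43^1·(≡15) mod 43; (25|43)=+1, (15|43)=+1; (−1)^{1·1·21}·(+1)^1·(+1)^1 = -1.
v=37: a=37^1·(≡10), b=37^0·(≡18) mod 37; (10|37)=+1, (18|37)=-1; (−1)^{1·0·18}·(+1)^0·(-1)^1 = -1.
v=29: a=29^1·(≡8), b=29^1·(≡9) mod 29; (8|29)=-1, (9|29)=+1; (−1)^{1·1·14}·(-1)^1·(+1)^1 = -1.
v=23: a=23^1·(≡1), b=23^0·(≡5) mod 23; (1|23)=+1, (5|23)=-1; (−1)^{1·0·11}·(+1)^0·(-1)^1 = -1.
v=5: a=5^2·(≡2), b=5^2·(≡1) mod 5; (2|5)=-1, (1|5)=+1; (−1)^{2·2·2}·(-1)^2·(+1)^2 = +1.
v=7: a=7^-2·(≡1), b=7^-2·(≡4) mod 7; (1|7)=+1, (4|7)=+1; (−1)^{-2·-2·3}·(+1)^-2·(+1)^-2 = +1.
v=3: a=3^-2·(≡2), b=3^0·(≡2) mod 3; (2|3)=-1, (2|3)=-1; (−1)^{-2·0·1}·(-1)^0·(-1)^-2 = +1.
v=19: a=19^1·(≡14), b=19^0·(≡5) mod 19; (14|19)=-1, (5|19)=+1; (−1)^{1·0·9}·(-1)^0·(+1)^1 = +1.
v=59: a=59^2·(≡36), b=59^0·(≡26) mod 59; (36|59)=+1, (26|59)=+1; (−1)^{2·0·29}·(+1)^0·(+1)^2 = +1.
v=11: a=11^-2·(≡1), b=11^0·(≡3) mod 11; (1|11)=+1, (3|11)=+1; (−1)^{-2·0·5}·(+1)^0·(+1)^-2 = +1.
(-20162743, -21199 / ℚ) ramifies at {17, 23, 29, 37, 43, ∞}: a division algebra.

[17, 23, 29, 37, 43, inf]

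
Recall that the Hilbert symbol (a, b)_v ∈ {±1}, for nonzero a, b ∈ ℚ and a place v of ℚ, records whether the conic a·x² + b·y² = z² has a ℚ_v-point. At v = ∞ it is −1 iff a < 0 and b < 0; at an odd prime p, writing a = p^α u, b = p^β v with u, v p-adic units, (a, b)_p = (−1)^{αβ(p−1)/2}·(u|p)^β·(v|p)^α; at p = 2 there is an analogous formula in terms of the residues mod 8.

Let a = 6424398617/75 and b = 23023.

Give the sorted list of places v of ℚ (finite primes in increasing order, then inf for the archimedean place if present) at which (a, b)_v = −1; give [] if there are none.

(a, b) ≡ (394611, 23023) mod (ℚ^×)²; places V = {2, 3, 5, 7, 11, 13, 17, 19, 23, 43, ∞}.
(a,b)_7: α=1, u≡4; β=1, v≡6 (mod 7); (4|7)=+1, (6|7)=-1; sign (−1)^1·+1^1·-1^1 = +1.
(a,b)_13: α=2, u≡10; β=1, v≡3 (mod 13); (10|13)=+1, (3|13)=+1; sign (−1)^0·+1^1·+1^2 = +1.
(a,b)_∞: sgn(394611)=+, sgn(23023)=+, so +1.
(a,b)_5: α=-2, u≡4; β=0, v≡3 (mod 5); (4|5)=+1, (3|5)=-1; sign (−1)^0·+1^0·-1^-2 = +1.
(a,b)_11: α=0, u≡6; β=1, v≡3 (mod 11); (6|11)=-1, (3|11)=+1; sign (−1)^0·-1^1·+1^0 = -1.
(a,b)_19: α=1, u≡18; β=0, v≡14 (mod 19); (18|19)=-1, (14|19)=-1; sign (−1)^0·-1^0·-1^1 = -1.
(a,b)_23: α=1, u≡7; β=1, v≡12 (mod 23); (7|23)=-1, (12|23)=+1; sign (−1)^1·-1^1·+1^1 = +1.
(a,b)_2: α=0, β=0; u≡3, v≡7 (mod 8); ε(u)ε(v)=1·1, αω(v)=0·0, βω(u)=0·1; sum ≡ 1  ⇒  -1.
(a,b)_3: α=-1, u≡2; β=0, v≡1 (mod 3); (2|3)=-1, (1|3)=+1; sign (−1)^0·-1^0·+1^-1 = +1.
(a,b)_43: α=1, u≡39; β=0, v≡18 (mod 43); (39|43)=-1, (18|43)=-1; sign (−1)^0·-1^0·-1^1 = -1.
(a,b)_17: α=2, u≡11; β=0, v≡5 (mod 17); (11|17)=-1, (5|17)=-1; sign (−1)^0·-1^0·-1^2 = +1.
(394611, 23023 / ℚ) ramifies at {2, 11, 19, 43}: a division algebra.

[2, 11, 19, 43]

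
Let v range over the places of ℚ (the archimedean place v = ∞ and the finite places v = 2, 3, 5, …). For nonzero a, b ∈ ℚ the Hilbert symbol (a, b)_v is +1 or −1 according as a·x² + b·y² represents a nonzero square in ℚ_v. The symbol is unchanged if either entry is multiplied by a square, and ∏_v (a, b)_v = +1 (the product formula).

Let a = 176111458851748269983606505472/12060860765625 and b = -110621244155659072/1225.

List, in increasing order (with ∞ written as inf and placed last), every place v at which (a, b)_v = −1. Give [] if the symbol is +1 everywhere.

(a, b) ≡ (682, -493) mod (ℚ^×)²; places V = {2, 3, 5, 7, 11, 17, 19, 29, 31, ∞}.
(a,b)_19: α=2, u≡5; β=2, v≡4 (mod 19); (5|19)=+1, (4|19)=+1; sign (−1)^0·+1^2·+1^2 = +1.
(a,b)_7: α=-6, u≡3; β=-2, v≡1 (mod 7); (3|7)=-1, (1|7)=+1; sign (−1)^0·-1^-2·+1^-6 = +1.
(a,b)_31: α=3, u≡21; β=2, v≡13 (mod 31); (21|31)=-1, (13|31)=-1; sign (−1)^0·-1^2·-1^3 = -1.
(a,b)_5: α=-6, u≡3; β=-2, v≡2 (mod 5); (3|5)=-1, (2|5)=-1; sign (−1)^0·-1^-2·-1^-6 = +1.
(a,b)_3: α=-8, u≡1; β=0, v≡2 (mod 3); (1|3)=+1, (2|3)=-1; sign (−1)^0·+1^0·-1^-8 = +1.
(a,b)_17: α=8, u≡13; β=5, v≡5 (mod 17); (13|17)=+1, (5|17)=-1; sign (−1)^0·+1^5·-1^8 = +1.
(a,b)_29: α=2, u≡14; β=1, v≡27 (mod 29); (14|29)=-1, (27|29)=-1; sign (−1)^0·-1^1·-1^2 = -1.
(a,b)_11: α=3, u≡2; β=2, v≡6 (mod 11); (2|11)=-1, (6|11)=-1; sign (−1)^0·-1^2·-1^3 = -1.
(a,b)_∞: sgn(682)=+, sgn(-493)=−, so +1.
(a,b)_2: α=21, β=6; u≡5, v≡3 (mod 8); ε(u)ε(v)=0·1, αω(v)=21·1, βω(u)=6·1; sum ≡ 1  ⇒  -1.
Ram(682, -493) = {2, 11, 29, 31}; no ℚ_2-point on the conic.

[2, 11, 29, 31]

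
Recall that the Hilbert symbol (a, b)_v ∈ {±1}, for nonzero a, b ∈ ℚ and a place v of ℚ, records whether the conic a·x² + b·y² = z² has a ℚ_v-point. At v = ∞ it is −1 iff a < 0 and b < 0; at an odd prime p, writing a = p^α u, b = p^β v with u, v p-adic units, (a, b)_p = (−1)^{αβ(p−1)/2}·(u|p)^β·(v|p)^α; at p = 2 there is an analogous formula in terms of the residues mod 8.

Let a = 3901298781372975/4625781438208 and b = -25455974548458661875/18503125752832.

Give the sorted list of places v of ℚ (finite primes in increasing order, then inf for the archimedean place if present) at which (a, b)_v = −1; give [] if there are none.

[29, 31]

(a, b) ≡ (217, -6293) mod (ℚ^×)²; places V = {2, 3, 5, 7, 17, 23, 29, 31, 37, 41, 47, ∞}.
(a,b)_5: α=2, u≡3; β=4, v≡3 (mod 5); (3|5)=-1, (3|5)=-1; sign (−1)^0·-1^4·-1^2 = +1.
(a,b)_31: α=1, u≡19; β=1, v≡14 (mod 31); (19|31)=+1, (14|31)=+1; sign (−1)^1·+1^1·+1^1 = -1.
(a,b)_29: α=2, u≡14; β=3, v≡10 (mod 29); (14|29)=-1, (10|29)=-1; sign (−1)^0·-1^3·-1^2 = -1.
(a,b)_47: α=-4, u≡26; β=-4, v≡5 (mod 47); (26|47)=-1, (5|47)=-1; sign (−1)^0·-1^-4·-1^-4 = +1.
(a,b)_3: α=2, u≡1; β=4, v≡1 (mod 3); (1|3)=+1, (1|3)=+1; sign (−1)^0·+1^4·+1^2 = +1.
(a,b)_23: α=-2, u≡22; β=-2, v≡4 (mod 23); (22|23)=-1, (4|23)=+1; sign (−1)^0·-1^-2·+1^-2 = +1.
(a,b)_17: α=2, u≡2; β=2, v≡10 (mod 17); (2|17)=+1, (10|17)=-1; sign (−1)^0·+1^2·-1^2 = +1.
(a,b)_37: α=2, u≡2; β=2, v≡12 (mod 37); (2|37)=-1, (12|37)=+1; sign (−1)^0·-1^2·+1^2 = +1.
(a,b)_2: α=-8, β=-10; u≡1, v≡3 (mod 8); ε(u)ε(v)=0·1, αω(v)=-8·1, βω(u)=-10·0; sum ≡ 0  ⇒  +1.
(a,b)_∞: sgn(217)=+, sgn(-6293)=−, so +1.
(a,b)_41: α=2, u≡11; β=2, v≡4 (mod 41); (11|41)=-1, (4|41)=+1; sign (−1)^0·-1^2·+1^2 = +1.
(a,b)_7: α=-1, u≡6; β=-1, v≡2 (mod 7); (6|7)=-1, (2|7)=+1; sign (−1)^1·-1^-1·+1^-1 = +1.
Ram(217, -6293) = {29, 31}; no ℚ_29-point on the conic.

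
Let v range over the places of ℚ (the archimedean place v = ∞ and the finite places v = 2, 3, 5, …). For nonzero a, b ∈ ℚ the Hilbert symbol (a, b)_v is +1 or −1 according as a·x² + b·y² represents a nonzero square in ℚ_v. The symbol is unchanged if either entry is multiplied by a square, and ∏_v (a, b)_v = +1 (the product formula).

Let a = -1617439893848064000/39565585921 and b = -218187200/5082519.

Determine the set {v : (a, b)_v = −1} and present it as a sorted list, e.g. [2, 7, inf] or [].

[3, 5, 13, inf]

Mod squares: a ≡ -15, b ≡ -897. Check v ∈ {∞, 2, 3, 5, 7, 11, 13, 19, 23, 29}.
v=∞: -15 < 0 and -897 < 0  ⇒  (a,b)_∞ = -1.
v=29: a=29^-2·(≡11), b=29^0·(≡27) mod 29; (11|29)=-1, (27|29)=-1; (−1)^{-2·0·14}·(-1)^0·(-1)^-2 = +1.
v=13: a=13^4·(≡7), b=13^-1·(≡3) mod 13; (7|13)=-1, (3|13)=+1; (−1)^{4·-1·6}·(-1)^-1·(+1)^4 = -1.
v=5: a=5^3·(≡3), b=5^2·(≡3) mod 5; (3|5)=-1, (3|5)=-1; (−1)^{3·2·2}·(-1)^2·(-1)^3 = -1.
v=23: a=23^2·(≡2), b=23^1·(≡21) mod 23; (2|23)=+1, (21|23)=-1; (−1)^{2·1·11}·(+1)^1·(-1)^2 = +1.
v=19: a=19^-6·(≡4), b=19^-4·(≡3) mod 19; (4|19)=+1, (3|19)=-1; (−1)^{-6·-4·9}·(+1)^-4·(-1)^-6 = +1.
v=3: a=3^3·(≡1), b=3^-1·(≡1) mod 3; (1|3)=+1, (1|3)=+1; (−1)^{3·-1·1}·(+1)^-1·(+1)^3 = -1.
v=11: a=11^2·(≡2), b=11^2·(≡4) mod 11; (2|11)=-1, (4|11)=+1; (−1)^{2·2·5}·(-1)^2·(+1)^2 = +1.
v=7: a=7^0·(≡6), b=7^2·(≡5) mod 7; (6|7)=-1, (5|7)=-1; (−1)^{0·2·3}·(-1)^2·(-1)^0 = +1.
v=2: v_2(a)=18, v_2(b)=6; units ≡ 1, 7 (mod 8); ε·ε+αω+βω = 0·1+18·0+6·0 ≡ 0  ⇒  (a,b)_2 = +1.
|Ram(-15, -897)| = 4, even; anisotropic at {3, 5, 13, ∞}.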